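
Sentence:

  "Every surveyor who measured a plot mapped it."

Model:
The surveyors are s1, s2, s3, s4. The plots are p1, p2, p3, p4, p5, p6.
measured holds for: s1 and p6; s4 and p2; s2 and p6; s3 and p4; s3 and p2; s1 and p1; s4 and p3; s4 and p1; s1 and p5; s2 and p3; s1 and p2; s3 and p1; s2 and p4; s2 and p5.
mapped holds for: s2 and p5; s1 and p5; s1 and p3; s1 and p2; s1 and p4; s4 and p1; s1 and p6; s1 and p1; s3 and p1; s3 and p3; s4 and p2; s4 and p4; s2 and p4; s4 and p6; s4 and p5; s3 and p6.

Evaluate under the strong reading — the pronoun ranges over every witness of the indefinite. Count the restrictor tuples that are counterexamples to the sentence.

5

"it" takes "a plot" as antecedent — a donkey pronoun bound across the clause boundary.
Strong reading: for every (s,p) with measured(s,p), mapped(s,p).
Restrictor pairs: (s1,p1) ✓  (s1,p2) ✓  (s1,p5) ✓  (s1,p6) ✓  (s2,p3) ✗  (s2,p4) ✓  (s2,p5) ✓  (s2,p6) ✗  (s3,p1) ✓  (s3,p2) ✗  (s3,p4) ✗  (s4,p1) ✓  (s4,p2) ✓  (s4,p3) ✗
Counterexamples (restrictor pairs failing the scope): 5.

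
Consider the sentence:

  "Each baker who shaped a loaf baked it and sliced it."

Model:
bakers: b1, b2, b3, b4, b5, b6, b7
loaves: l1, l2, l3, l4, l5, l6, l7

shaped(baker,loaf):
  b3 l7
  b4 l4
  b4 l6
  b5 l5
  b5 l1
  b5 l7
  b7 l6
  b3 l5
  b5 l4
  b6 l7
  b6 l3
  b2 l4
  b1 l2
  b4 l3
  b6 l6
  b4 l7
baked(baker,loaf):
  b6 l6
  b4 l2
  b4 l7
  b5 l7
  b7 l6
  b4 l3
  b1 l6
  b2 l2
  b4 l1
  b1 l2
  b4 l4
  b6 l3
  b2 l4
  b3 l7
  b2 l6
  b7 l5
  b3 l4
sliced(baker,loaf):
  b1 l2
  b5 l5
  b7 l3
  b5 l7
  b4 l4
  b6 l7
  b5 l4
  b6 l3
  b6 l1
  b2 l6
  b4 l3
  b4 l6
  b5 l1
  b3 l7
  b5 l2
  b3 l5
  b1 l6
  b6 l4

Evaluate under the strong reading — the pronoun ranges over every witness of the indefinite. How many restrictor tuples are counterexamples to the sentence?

10

"it" takes "a loaf" as antecedent — a donkey pronoun bound across the clause boundary.
Strong reading: for every (b,l) with shaped(b,l), baked(b,l) ∧ sliced(b,l).
Restrictor pairs: (b1,l2) ✓  (b2,l4) ✗  (b3,l5) ✗  (b3,l7) ✓  (b4,l3) ✓  (b4,l4) ✓  (b4,l6) ✗  (b4,l7) ✗  (b5,l1) ✗  (b5,l4) ✗  (b5,l5) ✗  (b5,l7) ✓  (b6,l3) ✓  (b6,l6) ✗  (b6,l7) ✗  (b7,l6) ✗
Counterexamples (restrictor pairs failing the scope): 10.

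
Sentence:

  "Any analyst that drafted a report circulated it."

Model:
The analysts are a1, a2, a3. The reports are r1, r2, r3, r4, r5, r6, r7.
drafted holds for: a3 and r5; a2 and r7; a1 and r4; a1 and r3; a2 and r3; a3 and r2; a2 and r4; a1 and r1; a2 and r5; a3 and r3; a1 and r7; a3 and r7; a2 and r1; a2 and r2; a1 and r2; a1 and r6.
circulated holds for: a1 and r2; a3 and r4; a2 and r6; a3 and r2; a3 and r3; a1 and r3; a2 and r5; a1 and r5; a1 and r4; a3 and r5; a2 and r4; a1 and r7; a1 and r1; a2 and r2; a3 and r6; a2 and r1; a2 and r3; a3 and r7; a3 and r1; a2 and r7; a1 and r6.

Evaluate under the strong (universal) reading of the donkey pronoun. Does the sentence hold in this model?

"it" takes "a report" as antecedent — a donkey pronoun bound across the clause boundary.
Strong reading: for every (a,r) with drafted(a,r), circulated(a,r).
Restrictor pairs: (a1,r1) ✓  (a1,r2) ✓  (a1,r3) ✓  (a1,r4) ✓  (a1,r6) ✓  (a1,r7) ✓  (a2,r1) ✓  (a2,r2) ✓  (a2,r3) ✓  (a2,r4) ✓  (a2,r5) ✓  (a2,r7) ✓  (a3,r2) ✓  (a3,r3) ✓  (a3,r5) ✓  (a3,r7) ✓
Every restrictor pair satisfies the scope.

True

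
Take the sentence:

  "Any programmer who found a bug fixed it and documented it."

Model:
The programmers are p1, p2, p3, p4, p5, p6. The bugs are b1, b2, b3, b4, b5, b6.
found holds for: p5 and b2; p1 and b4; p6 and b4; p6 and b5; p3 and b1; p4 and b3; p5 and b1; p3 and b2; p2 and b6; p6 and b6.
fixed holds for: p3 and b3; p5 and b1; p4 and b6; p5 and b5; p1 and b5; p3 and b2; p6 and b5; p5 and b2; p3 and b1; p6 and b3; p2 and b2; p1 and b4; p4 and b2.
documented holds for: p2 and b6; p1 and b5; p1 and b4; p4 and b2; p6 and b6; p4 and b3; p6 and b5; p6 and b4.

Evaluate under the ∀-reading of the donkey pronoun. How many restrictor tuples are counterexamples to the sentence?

8

"it" takes "a bug" as antecedent — a donkey pronoun bound across the clause boundary.
Strong reading: for every (p,b) with found(p,b), fixed(p,b) ∧ documented(p,b).
Restrictor pairs: (p1,b4) ✓  (p2,b6) ✗  (p3,b1) ✗  (p3,b2) ✗  (p4,b3) ✗  (p5,b1) ✗  (p5,b2) ✗  (p6,b4) ✗  (p6,b5) ✓  (p6,b6) ✗
Counterexamples (restrictor pairs failing the scope): 8.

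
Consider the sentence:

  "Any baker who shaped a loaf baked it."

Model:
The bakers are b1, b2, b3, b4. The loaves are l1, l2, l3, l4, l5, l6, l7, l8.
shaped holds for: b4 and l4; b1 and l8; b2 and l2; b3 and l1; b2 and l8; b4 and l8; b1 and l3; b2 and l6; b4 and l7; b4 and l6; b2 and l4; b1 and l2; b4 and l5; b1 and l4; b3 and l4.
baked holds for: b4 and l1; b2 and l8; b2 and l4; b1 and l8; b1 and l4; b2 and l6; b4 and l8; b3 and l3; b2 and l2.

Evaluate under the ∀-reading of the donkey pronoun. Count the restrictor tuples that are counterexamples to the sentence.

8

"it" takes "a loaf" as antecedent — a donkey pronoun bound across the clause boundary.
Strong reading: for every (b,l) with shaped(b,l), baked(b,l).
Restrictor pairs: (b1,l2) ✗  (b1,l3) ✗  (b1,l4) ✓  (b1,l8) ✓  (b2,l2) ✓  (b2,l4) ✓  (b2,l6) ✓  (b2,l8) ✓  (b3,l1) ✗  (b3,l4) ✗  (b4,l4) ✗  (b4,l5) ✗  (b4,l6) ✗  (b4,l7) ✗  (b4,l8) ✓
Counterexamples (restrictor pairs failing the scope): 8.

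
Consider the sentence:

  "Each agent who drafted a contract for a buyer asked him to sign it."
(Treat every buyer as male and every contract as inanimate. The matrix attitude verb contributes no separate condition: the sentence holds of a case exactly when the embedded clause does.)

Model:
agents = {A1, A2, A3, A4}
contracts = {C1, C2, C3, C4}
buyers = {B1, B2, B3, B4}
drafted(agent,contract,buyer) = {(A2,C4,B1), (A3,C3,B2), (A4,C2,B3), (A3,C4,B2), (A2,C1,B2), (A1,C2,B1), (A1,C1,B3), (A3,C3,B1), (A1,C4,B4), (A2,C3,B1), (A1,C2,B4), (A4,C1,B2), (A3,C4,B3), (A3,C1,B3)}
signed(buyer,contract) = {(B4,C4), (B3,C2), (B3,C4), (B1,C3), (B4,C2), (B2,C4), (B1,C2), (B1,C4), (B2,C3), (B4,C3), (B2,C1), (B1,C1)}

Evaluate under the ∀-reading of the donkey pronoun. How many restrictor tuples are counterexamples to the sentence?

2

"him" takes "a buyer" as antecedent and "it" takes "a contract"; both are donkey pronouns co-varying with the restrictor.
Strong reading: for every (a,c,b) with drafted(a,c,b), signed(b,c).
Restrictor triples: (A1,C1,B3)→signed(B3,C1) ✗  (A1,C2,B1)→signed(B1,C2) ✓  (A1,C2,B4)→signed(B4,C2) ✓  (A1,C4,B4)→signed(B4,C4) ✓  (A2,C1,B2)→signed(B2,C1) ✓  (A2,C3,B1)→signed(B1,C3) ✓  (A2,C4,B1)→signed(B1,C4) ✓  (A3,C1,B3)→signed(B3,C1) ✗  (A3,C3,B1)→signed(B1,C3) ✓  (A3,C3,B2)→signed(B2,C3) ✓  (A3,C4,B2)→signed(B2,C4) ✓  (A3,C4,B3)→signed(B3,C4) ✓  (A4,C1,B2)→signed(B2,C1) ✓  (A4,C2,B3)→signed(B3,C2) ✓
Counterexamples (restrictor triples failing the scope): 2.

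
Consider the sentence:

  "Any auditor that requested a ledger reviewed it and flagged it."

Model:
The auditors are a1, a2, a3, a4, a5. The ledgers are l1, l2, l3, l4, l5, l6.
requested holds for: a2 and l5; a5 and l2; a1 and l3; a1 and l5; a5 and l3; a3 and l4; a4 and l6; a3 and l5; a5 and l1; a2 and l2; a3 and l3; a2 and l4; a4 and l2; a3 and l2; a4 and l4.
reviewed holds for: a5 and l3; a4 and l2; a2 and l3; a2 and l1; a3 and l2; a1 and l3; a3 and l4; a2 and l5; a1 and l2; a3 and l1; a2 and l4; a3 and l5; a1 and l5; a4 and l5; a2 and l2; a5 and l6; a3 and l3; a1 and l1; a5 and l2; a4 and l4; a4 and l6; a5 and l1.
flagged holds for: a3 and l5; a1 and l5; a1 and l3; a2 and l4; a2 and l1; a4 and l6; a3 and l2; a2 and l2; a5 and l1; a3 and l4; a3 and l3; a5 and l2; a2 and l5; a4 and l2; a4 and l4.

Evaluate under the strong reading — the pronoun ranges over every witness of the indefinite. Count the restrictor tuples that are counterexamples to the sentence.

"it" takes "a ledger" as antecedent — a donkey pronoun bound across the clause boundary.
Strong reading: for every (a,l) with requested(a,l), reviewed(a,l) ∧ flagged(a,l).
Restrictor pairs: (a1,l3) ✓  (a1,l5) ✓  (a2,l2) ✓  (a2,l4) ✓  (a2,l5) ✓  (a3,l2) ✓  (a3,l3) ✓  (a3,l4) ✓  (a3,l5) ✓  (a4,l2) ✓  (a4,l4) ✓  (a4,l6) ✓  (a5,l1) ✓  (a5,l2) ✓  (a5,l3) ✗
Counterexamples (restrictor pairs failing the scope): 1.

1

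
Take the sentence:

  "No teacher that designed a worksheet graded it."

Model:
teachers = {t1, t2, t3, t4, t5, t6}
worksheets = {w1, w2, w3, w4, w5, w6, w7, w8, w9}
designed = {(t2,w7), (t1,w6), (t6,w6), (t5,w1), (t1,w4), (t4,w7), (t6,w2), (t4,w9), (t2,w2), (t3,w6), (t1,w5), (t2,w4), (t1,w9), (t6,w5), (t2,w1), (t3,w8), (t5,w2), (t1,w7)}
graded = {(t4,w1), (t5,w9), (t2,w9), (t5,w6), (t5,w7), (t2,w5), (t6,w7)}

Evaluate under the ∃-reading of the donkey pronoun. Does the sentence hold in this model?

"it" takes "a worksheet" as antecedent — a donkey pronoun bound across the clause boundary.
Truth condition: for no (t,w) with designed(t,w) does graded(t,w) hold.
Restrictor pairs — does the scope hold? (t1,w4):fails  (t1,w5):fails  (t1,w6):fails  (t1,w7):fails  (t1,w9):fails  (t2,w1):fails  (t2,w2):fails  (t2,w4):fails  (t2,w7):fails  (t3,w6):fails  (t3,w8):fails  (t4,w7):fails  (t4,w9):fails  (t5,w1):fails  (t5,w2):fails  (t6,w2):fails  (t6,w5):fails  (t6,w6):fails
Scope holds for no restrictor pair, so the sentence is true.

True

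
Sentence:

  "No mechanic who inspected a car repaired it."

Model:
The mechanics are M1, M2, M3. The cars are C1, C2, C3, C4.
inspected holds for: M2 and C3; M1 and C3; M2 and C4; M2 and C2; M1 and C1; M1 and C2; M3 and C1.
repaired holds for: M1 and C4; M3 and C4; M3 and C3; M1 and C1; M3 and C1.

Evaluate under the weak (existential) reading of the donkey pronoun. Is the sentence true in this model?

False

"it" takes "a car" as antecedent — a donkey pronoun bound across the clause boundary.
Truth condition: for no (m,c) with inspected(m,c) does repaired(m,c) hold.
Restrictor pairs — does the scope hold? (M1,C1):holds  (M1,C2):fails  (M1,C3):fails  (M2,C2):fails  (M2,C3):fails  (M2,C4):fails  (M3,C1):holds
Scope holds for 2 pair(s), so the sentence is false.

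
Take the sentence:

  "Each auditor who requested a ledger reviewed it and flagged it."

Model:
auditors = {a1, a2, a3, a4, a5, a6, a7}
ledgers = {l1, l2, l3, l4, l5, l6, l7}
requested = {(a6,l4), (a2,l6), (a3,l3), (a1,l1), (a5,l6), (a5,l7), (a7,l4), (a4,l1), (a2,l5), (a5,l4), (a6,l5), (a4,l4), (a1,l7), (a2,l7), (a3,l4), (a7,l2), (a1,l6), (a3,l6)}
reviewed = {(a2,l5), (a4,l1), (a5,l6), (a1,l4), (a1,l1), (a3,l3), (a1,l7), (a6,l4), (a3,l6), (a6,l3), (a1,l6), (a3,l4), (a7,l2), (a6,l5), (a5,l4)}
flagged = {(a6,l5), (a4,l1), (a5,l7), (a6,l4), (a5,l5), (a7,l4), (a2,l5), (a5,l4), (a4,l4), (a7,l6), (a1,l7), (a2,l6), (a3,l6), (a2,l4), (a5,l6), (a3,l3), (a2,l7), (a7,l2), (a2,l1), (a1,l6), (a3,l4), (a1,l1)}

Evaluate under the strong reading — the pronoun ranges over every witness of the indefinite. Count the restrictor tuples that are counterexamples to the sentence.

5

"it" takes "a ledger" as antecedent — a donkey pronoun bound across the clause boundary.
Strong reading: for every (a,l) with requested(a,l), reviewed(a,l) ∧ flagged(a,l).
Restrictor pairs: (a1,l1) ✓  (a1,l6) ✓  (a1,l7) ✓  (a2,l5) ✓  (a2,l6) ✗  (a2,l7) ✗  (a3,l3) ✓  (a3,l4) ✓  (a3,l6) ✓  (a4,l1) ✓  (a4,l4) ✗  (a5,l4) ✓  (a5,l6) ✓  (a5,l7) ✗  (a6,l4) ✓  (a6,l5) ✓  (a7,l2) ✓  (a7,l4) ✗
Counterexamples (restrictor pairs failing the scope): 5.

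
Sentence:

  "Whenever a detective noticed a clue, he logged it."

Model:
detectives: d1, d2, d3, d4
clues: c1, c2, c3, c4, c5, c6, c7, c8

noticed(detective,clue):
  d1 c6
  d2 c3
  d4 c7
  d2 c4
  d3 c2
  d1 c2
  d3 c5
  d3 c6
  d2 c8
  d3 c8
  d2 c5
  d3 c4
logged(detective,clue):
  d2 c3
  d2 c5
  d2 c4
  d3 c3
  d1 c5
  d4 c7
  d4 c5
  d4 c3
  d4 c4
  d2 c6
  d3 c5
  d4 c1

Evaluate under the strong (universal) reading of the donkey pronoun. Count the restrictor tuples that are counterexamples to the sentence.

"it" takes "a clue" as antecedent — a donkey pronoun bound across the clause boundary.
Strong reading: for every (d,c) with noticed(d,c), logged(d,c).
Restrictor pairs: (d1,c2) ✗  (d1,c6) ✗  (d2,c3) ✓  (d2,c4) ✓  (d2,c5) ✓  (d2,c8) ✗  (d3,c2) ✗  (d3,c4) ✗  (d3,c5) ✓  (d3,c6) ✗  (d3,c8) ✗  (d4,c7) ✓
Counterexamples (restrictor pairs failing the scope): 7.

7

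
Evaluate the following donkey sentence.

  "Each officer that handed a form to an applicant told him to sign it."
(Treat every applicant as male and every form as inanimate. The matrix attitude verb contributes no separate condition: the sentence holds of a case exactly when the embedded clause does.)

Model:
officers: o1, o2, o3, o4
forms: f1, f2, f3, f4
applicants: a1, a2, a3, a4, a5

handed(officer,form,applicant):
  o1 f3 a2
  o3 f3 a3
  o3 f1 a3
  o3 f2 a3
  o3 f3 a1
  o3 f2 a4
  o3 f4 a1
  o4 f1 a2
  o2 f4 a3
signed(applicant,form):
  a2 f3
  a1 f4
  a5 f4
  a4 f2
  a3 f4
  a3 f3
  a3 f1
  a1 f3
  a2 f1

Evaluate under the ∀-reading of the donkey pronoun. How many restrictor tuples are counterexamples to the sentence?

1

"him" takes "an applicant" as antecedent and "it" takes "a form"; both are donkey pronouns co-varying with the restrictor.
Strong reading: for every (o,f,a) with handed(o,f,a), signed(a,f).
Restrictor triples: (o1,f3,a2)→signed(a2,f3) ✓  (o2,f4,a3)→signed(a3,f4) ✓  (o3,f1,a3)→signed(a3,f1) ✓  (o3,f2,a3)→signed(a3,f2) ✗  (o3,f2,a4)→signed(a4,f2) ✓  (o3,f3,a1)→signed(a1,f3) ✓  (o3,f3,a3)→signed(a3,f3) ✓  (o3,f4,a1)→signed(a1,f4) ✓  (o4,f1,a2)→signed(a2,f1) ✓
Counterexamples (restrictor triples failing the scope): 1.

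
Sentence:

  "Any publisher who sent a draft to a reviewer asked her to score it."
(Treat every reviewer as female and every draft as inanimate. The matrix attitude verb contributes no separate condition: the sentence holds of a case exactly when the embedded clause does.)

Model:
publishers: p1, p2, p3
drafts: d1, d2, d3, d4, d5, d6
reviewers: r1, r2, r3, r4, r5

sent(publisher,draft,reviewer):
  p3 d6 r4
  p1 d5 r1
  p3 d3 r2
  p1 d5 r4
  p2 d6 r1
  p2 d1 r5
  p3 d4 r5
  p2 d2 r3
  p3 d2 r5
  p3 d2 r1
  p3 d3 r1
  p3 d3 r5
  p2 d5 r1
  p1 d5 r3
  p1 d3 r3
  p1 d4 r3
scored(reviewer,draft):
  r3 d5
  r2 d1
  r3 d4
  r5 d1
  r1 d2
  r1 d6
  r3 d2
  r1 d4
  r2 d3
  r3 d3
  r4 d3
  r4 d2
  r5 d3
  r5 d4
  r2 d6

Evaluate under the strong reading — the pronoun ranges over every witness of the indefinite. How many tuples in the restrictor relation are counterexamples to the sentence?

"her" takes "a reviewer" as antecedent and "it" takes "a draft"; both are donkey pronouns co-varying with the restrictor.
Strong reading: for every (p,d,r) with sent(p,d,r), scored(r,d).
Restrictor triples: (p1,d3,r3)→scored(r3,d3) ✓  (p1,d4,r3)→scored(r3,d4) ✓  (p1,d5,r1)→scored(r1,d5) ✗  (p1,d5,r3)→scored(r3,d5) ✓  (p1,d5,r4)→scored(r4,d5) ✗  (p2,d1,r5)→scored(r5,d1) ✓  (p2,d2,r3)→scored(r3,d2) ✓  (p2,d5,r1)→scored(r1,d5) ✗  (p2,d6,r1)→scored(r1,d6) ✓  (p3,d2,r1)→scored(r1,d2) ✓  (p3,d2,r5)→scored(r5,d2) ✗  (p3,d3,r1)→scored(r1,d3) ✗  (p3,d3,r2)→scored(r2,d3) ✓  (p3,d3,r5)→scored(r5,d3) ✓  (p3,d4,r5)→scored(r5,d4) ✓  (p3,d6,r4)→scored(r4,d6) ✗
Counterexamples (restrictor triples failing the scope): 6.

6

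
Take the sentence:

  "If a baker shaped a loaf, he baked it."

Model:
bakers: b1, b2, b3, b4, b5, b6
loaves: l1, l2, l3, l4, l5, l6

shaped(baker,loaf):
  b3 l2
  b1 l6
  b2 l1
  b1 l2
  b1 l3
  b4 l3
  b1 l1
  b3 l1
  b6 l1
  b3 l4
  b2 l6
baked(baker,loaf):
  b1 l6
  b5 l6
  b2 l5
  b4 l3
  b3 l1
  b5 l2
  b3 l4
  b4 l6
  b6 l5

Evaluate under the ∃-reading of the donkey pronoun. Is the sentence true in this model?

False

"it" takes "a loaf" as antecedent — a donkey pronoun bound across the clause boundary.
Weak reading: every baker b with some shaped-loaf has at least one shaped-loaf l such that baked(b,l).
Per baker: b1:✓  b2:✗  b3:✓  b4:✓  b6:✗
b2 has no witness among its shaped-loaves.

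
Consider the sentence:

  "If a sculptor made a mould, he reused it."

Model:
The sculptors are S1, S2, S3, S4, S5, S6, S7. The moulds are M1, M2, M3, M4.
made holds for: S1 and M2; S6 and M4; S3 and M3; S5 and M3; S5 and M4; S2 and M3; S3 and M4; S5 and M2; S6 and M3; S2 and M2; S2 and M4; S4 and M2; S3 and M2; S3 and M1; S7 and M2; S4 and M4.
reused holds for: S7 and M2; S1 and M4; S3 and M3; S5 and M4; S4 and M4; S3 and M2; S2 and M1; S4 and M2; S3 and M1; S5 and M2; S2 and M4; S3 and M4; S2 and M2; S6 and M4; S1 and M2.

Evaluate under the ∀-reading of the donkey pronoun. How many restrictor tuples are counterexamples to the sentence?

"it" takes "a mould" as antecedent — a donkey pronoun bound across the clause boundary.
Strong reading: for every (s,m) with made(s,m), reused(s,m).
Restrictor pairs: (S1,M2) ✓  (S2,M2) ✓  (S2,M3) ✗  (S2,M4) ✓  (S3,M1) ✓  (S3,M2) ✓  (S3,M3) ✓  (S3,M4) ✓  (S4,M2) ✓  (S4,M4) ✓  (S5,M2) ✓  (S5,M3) ✗  (S5,M4) ✓  (S6,M3) ✗  (S6,M4) ✓  (S7,M2) ✓
Counterexamples (restrictor pairs failing the scope): 3.

3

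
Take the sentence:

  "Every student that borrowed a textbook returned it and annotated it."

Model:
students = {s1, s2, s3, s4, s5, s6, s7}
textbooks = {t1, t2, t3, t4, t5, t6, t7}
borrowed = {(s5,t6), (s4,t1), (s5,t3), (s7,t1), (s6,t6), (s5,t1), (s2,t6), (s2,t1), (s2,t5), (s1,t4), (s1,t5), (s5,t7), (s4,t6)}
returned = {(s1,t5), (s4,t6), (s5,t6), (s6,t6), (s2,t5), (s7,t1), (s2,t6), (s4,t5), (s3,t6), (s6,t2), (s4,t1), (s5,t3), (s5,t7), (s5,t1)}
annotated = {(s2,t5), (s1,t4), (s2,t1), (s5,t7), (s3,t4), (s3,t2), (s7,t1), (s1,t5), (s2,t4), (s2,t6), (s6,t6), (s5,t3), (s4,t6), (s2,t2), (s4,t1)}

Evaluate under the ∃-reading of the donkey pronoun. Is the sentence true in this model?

True

"it" takes "a textbook" as antecedent — a donkey pronoun bound across the clause boundary.
Weak reading: every student s with some borrowed-textbook has at least one borrowed-textbook t such that returned(s,t) ∧ annotated(s,t).
Per student: s1:✓  s2:✓  s4:✓  s5:✓  s6:✓  s7:✓
Every student in the restrictor has a witness.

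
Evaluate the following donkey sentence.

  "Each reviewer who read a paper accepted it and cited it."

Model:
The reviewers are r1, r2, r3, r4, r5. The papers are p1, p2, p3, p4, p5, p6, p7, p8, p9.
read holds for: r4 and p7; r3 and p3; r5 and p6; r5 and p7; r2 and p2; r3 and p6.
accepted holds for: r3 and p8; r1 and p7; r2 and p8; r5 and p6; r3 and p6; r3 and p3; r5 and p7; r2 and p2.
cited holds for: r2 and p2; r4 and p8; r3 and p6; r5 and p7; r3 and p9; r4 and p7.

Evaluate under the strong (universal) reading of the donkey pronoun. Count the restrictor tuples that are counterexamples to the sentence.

"it" takes "a paper" as antecedent — a donkey pronoun bound across the clause boundary.
Strong reading: for every (r,p) with read(r,p), accepted(r,p) ∧ cited(r,p).
Restrictor pairs: (r2,p2) ✓  (r3,p3) ✗  (r3,p6) ✓  (r4,p7) ✗  (r5,p6) ✗  (r5,p7) ✓
Counterexamples (restrictor pairs failing the scope): 3.

3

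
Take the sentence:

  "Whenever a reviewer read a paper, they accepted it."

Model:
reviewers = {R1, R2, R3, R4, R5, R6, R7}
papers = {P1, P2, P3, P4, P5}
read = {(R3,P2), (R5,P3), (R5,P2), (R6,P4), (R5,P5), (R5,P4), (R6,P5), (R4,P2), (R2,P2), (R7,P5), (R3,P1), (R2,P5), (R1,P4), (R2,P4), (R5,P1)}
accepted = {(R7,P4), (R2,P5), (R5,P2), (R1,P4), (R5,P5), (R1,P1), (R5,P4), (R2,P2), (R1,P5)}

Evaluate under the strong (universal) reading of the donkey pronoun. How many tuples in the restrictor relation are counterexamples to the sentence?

9

"it" takes "a paper" as antecedent — a donkey pronoun bound across the clause boundary.
Strong reading: for every (r,p) with read(r,p), accepted(r,p).
Restrictor pairs: (R1,P4) ✓  (R2,P2) ✓  (R2,P4) ✗  (R2,P5) ✓  (R3,P1) ✗  (R3,P2) ✗  (R4,P2) ✗  (R5,P1) ✗  (R5,P2) ✓  (R5,P3) ✗  (R5,P4) ✓  (R5,P5) ✓  (R6,P4) ✗  (R6,P5) ✗  (R7,P5) ✗
Counterexamples (restrictor pairs failing the scope): 9.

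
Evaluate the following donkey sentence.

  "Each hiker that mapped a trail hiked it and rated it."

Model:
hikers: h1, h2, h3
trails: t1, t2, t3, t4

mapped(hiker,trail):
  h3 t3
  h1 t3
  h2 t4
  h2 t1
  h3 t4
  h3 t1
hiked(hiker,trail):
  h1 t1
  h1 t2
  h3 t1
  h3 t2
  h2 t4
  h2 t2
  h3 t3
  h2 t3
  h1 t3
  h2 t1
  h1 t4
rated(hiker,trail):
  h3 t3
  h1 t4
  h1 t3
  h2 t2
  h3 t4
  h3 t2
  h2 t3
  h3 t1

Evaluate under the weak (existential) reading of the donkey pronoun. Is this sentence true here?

"it" takes "a trail" as antecedent — a donkey pronoun bound across the clause boundary.
Weak reading: every hiker h with some mapped-trail has at least one mapped-trail t such that hiked(h,t) ∧ rated(h,t).
Per hiker: h1:✓  h2:✗  h3:✓
h2 has no witness among its mapped-trails.

False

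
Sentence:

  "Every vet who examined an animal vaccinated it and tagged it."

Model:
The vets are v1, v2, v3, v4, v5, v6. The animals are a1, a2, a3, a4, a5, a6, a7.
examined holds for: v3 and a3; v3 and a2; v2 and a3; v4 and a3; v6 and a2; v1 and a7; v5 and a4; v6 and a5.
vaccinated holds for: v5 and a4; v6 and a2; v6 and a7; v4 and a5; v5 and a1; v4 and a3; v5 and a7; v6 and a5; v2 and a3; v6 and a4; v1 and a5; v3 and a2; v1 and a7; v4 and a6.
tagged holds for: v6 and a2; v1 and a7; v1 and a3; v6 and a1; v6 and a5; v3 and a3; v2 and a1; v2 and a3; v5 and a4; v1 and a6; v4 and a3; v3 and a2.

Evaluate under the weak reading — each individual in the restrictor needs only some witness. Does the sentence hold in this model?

"it" takes "an animal" as antecedent — a donkey pronoun bound across the clause boundary.
Weak reading: every vet v with some examined-animal has at least one examined-animal a such that vaccinated(v,a) ∧ tagged(v,a).
Per vet: v1:✓  v2:✓  v3:✓  v4:✓  v5:✓  v6:✓
Every vet in the restrictor has a witness.

True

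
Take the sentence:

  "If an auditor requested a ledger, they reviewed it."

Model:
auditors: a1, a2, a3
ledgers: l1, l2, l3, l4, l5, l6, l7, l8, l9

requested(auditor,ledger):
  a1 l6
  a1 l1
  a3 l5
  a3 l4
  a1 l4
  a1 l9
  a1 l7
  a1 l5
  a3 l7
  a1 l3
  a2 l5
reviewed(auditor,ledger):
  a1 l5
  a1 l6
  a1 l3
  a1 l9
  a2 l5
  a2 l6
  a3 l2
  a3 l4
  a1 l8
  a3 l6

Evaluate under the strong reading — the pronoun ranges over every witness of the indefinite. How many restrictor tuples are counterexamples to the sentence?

"it" takes "a ledger" as antecedent — a donkey pronoun bound across the clause boundary.
Strong reading: for every (a,l) with requested(a,l), reviewed(a,l).
Restrictor pairs: (a1,l1) ✗  (a1,l3) ✓  (a1,l4) ✗  (a1,l5) ✓  (a1,l6) ✓  (a1,l7) ✗  (a1,l9) ✓  (a2,l5) ✓  (a3,l4) ✓  (a3,l5) ✗  (a3,l7) ✗
Counterexamples (restrictor pairs failing the scope): 5.

5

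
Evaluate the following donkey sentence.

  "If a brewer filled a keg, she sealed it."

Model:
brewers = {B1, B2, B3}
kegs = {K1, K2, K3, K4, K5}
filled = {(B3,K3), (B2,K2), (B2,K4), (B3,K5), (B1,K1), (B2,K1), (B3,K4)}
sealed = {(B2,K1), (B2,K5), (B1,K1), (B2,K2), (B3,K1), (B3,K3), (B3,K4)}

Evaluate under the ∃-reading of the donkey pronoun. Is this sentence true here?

"it" takes "a keg" as antecedent — a donkey pronoun bound across the clause boundary.
Weak reading: every brewer b with some filled-keg has at least one filled-keg k such that sealed(b,k).
Per brewer: B1:✓  B2:✓  B3:✓
Every brewer in the restrictor has a witness.

True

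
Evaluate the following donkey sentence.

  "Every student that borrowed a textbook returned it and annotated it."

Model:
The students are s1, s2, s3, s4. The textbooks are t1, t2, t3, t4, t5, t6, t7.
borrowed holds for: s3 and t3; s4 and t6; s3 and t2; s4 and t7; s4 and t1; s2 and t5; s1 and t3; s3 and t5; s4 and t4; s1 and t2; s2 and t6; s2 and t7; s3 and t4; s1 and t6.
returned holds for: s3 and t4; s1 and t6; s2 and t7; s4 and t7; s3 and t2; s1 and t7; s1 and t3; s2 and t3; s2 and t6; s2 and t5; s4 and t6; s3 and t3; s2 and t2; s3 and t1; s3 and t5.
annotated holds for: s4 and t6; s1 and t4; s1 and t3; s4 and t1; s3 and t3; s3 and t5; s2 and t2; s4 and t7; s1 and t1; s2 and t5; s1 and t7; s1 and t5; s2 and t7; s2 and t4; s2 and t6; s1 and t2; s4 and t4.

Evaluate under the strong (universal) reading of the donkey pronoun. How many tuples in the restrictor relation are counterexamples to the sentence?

6

"it" takes "a textbook" as antecedent — a donkey pronoun bound across the clause boundary.
Strong reading: for every (s,t) with borrowed(s,t), returned(s,t) ∧ annotated(s,t).
Restrictor pairs: (s1,t2) ✗  (s1,t3) ✓  (s1,t6) ✗  (s2,t5) ✓  (s2,t6) ✓  (s2,t7) ✓  (s3,t2) ✗  (s3,t3) ✓  (s3,t4) ✗  (s3,t5) ✓  (s4,t1) ✗  (s4,t4) ✗  (s4,t6) ✓  (s4,t7) ✓
Counterexamples (restrictor pairs failing the scope): 6.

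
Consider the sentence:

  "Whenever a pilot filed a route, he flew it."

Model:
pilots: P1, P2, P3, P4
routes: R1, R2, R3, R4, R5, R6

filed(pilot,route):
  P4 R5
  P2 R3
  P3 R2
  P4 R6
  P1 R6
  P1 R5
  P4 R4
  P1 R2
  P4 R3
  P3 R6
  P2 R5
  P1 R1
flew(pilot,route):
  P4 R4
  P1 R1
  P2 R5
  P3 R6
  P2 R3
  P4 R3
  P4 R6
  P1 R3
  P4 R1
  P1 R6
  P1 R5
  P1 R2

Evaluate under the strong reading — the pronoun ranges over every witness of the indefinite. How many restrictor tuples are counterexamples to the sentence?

2

"it" takes "a route" as antecedent — a donkey pronoun bound across the clause boundary.
Strong reading: for every (p,r) with filed(p,r), flew(p,r).
Restrictor pairs: (P1,R1) ✓  (P1,R2) ✓  (P1,R5) ✓  (P1,R6) ✓  (P2,R3) ✓  (P2,R5) ✓  (P3,R2) ✗  (P3,R6) ✓  (P4,R3) ✓  (P4,R4) ✓  (P4,R5) ✗  (P4,R6) ✓
Counterexamples (restrictor pairs failing the scope): 2.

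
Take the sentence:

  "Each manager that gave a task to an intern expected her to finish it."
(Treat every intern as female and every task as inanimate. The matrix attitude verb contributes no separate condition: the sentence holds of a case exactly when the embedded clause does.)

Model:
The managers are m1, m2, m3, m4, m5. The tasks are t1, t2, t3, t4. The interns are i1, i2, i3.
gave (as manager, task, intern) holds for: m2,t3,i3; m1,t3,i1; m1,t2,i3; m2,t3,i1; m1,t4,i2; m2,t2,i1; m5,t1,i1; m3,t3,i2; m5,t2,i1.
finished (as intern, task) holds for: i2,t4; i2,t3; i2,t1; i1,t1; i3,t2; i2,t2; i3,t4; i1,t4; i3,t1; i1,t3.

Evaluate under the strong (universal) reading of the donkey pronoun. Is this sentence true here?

"her" takes "an intern" as antecedent and "it" takes "a task"; both are donkey pronouns co-varying with the restrictor.
Strong reading: for every (m,t,i) with gave(m,t,i), finished(i,t).
Restrictor triples: (m1,t2,i3)→finished(i3,t2) ✓  (m1,t3,i1)→finished(i1,t3) ✓  (m1,t4,i2)→finished(i2,t4) ✓  (m2,t2,i1)→finished(i1,t2) ✗  (m2,t3,i1)→finished(i1,t3) ✓  (m2,t3,i3)→finished(i3,t3) ✗  (m3,t3,i2)→finished(i2,t3) ✓  (m5,t1,i1)→finished(i1,t1) ✓  (m5,t2,i1)→finished(i1,t2) ✗
Counterexample: (m2,t2,i1) — finished(i1,t2) does not hold.

False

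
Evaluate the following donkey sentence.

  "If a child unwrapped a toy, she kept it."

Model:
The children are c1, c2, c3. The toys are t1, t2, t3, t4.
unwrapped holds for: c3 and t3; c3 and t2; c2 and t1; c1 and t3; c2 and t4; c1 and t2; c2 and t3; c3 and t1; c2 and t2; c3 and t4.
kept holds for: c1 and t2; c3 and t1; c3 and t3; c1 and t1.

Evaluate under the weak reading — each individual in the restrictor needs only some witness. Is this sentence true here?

"it" takes "a toy" as antecedent — a donkey pronoun bound across the clause boundary.
Weak reading: every child c with some unwrapped-toy has at least one unwrapped-toy t such that kept(c,t).
Per child: c1:✓  c2:✗  c3:✓
c2 has no witness among its unwrapped-toys.

False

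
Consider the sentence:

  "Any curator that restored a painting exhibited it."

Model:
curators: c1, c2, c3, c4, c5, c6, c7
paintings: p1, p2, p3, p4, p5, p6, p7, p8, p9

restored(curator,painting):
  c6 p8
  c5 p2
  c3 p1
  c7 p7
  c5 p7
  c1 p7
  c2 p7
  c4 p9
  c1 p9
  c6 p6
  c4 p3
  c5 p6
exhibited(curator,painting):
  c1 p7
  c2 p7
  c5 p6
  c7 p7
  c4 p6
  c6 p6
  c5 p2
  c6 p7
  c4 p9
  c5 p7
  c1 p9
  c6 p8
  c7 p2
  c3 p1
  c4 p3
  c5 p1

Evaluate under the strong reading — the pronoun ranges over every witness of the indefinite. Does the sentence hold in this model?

"it" takes "a painting" as antecedent — a donkey pronoun bound across the clause boundary.
Strong reading: for every (c,p) with restored(c,p), exhibited(c,p).
Restrictor pairs: (c1,p7) ✓  (c1,p9) ✓  (c2,p7) ✓  (c3,p1) ✓  (c4,p3) ✓  (c4,p9) ✓  (c5,p2) ✓  (c5,p6) ✓  (c5,p7) ✓  (c6,p6) ✓  (c6,p8) ✓  (c7,p7) ✓
Every restrictor pair satisfies the scope.

True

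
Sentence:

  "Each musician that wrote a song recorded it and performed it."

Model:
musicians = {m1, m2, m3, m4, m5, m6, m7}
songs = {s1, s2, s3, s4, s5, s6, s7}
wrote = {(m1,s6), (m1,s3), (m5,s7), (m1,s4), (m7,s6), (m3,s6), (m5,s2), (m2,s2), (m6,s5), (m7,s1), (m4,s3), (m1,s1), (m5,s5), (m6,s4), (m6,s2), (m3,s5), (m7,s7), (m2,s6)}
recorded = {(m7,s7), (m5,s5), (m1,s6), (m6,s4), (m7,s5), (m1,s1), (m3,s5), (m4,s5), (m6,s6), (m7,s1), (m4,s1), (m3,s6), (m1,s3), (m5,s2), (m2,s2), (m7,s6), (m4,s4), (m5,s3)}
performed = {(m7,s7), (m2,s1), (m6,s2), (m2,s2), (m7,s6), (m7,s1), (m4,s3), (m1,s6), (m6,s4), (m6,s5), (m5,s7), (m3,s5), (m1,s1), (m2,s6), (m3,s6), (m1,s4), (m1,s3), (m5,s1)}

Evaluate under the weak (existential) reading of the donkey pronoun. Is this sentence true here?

"it" takes "a song" as antecedent — a donkey pronoun bound across the clause boundary.
Weak reading: every musician m with some wrote-song has at least one wrote-song s such that recorded(m,s) ∧ performed(m,s).
Per musician: m1:✓  m2:✓  m3:✓  m4:✗  m5:✗  m6:✓  m7:✓
m4 has no witness among its wrote-songs.

False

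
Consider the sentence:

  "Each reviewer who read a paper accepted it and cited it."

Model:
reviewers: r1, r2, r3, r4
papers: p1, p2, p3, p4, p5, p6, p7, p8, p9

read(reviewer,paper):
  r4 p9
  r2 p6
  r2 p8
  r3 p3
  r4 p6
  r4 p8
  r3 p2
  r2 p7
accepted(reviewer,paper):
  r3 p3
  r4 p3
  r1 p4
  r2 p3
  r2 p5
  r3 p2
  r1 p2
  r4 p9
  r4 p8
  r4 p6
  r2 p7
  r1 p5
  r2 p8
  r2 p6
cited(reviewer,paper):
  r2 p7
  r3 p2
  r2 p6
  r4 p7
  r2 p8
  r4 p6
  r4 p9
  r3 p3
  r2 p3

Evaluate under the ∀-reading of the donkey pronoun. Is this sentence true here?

"it" takes "a paper" as antecedent — a donkey pronoun bound across the clause boundary.
Strong reading: for every (r,p) with read(r,p), accepted(r,p) ∧ cited(r,p).
Restrictor pairs: (r2,p6) ✓  (r2,p7) ✓  (r2,p8) ✓  (r3,p2) ✓  (r3,p3) ✓  (r4,p6) ✓  (r4,p8) ✗  (r4,p9) ✓
Counterexample: (r4,p8) is in read but fails the scope.

False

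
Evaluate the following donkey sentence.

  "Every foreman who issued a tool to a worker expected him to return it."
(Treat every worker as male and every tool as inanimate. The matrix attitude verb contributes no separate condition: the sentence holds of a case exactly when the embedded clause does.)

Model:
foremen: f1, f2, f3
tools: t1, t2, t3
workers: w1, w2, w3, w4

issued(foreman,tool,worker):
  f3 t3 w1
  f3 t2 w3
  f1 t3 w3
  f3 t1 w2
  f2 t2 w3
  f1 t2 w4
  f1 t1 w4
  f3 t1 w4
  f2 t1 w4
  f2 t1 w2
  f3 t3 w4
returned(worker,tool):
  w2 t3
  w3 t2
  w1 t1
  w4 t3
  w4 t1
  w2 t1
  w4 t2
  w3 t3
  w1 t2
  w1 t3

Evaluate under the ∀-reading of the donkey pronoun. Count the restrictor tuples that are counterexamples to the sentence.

0

"him" takes "a worker" as antecedent and "it" takes "a tool"; both are donkey pronouns co-varying with the restrictor.
Strong reading: for every (f,t,w) with issued(f,t,w), returned(w,t).
Restrictor triples: (f1,t1,w4)→returned(w4,t1) ✓  (f1,t2,w4)→returned(w4,t2) ✓  (f1,t3,w3)→returned(w3,t3) ✓  (f2,t1,w2)→returned(w2,t1) ✓  (f2,t1,w4)→returned(w4,t1) ✓  (f2,t2,w3)→returned(w3,t2) ✓  (f3,t1,w2)→returned(w2,t1) ✓  (f3,t1,w4)→returned(w4,t1) ✓  (f3,t2,w3)→returned(w3,t2) ✓  (f3,t3,w1)→returned(w1,t3) ✓  (f3,t3,w4)→returned(w4,t3) ✓
Counterexamples (restrictor triples failing the scope): 0.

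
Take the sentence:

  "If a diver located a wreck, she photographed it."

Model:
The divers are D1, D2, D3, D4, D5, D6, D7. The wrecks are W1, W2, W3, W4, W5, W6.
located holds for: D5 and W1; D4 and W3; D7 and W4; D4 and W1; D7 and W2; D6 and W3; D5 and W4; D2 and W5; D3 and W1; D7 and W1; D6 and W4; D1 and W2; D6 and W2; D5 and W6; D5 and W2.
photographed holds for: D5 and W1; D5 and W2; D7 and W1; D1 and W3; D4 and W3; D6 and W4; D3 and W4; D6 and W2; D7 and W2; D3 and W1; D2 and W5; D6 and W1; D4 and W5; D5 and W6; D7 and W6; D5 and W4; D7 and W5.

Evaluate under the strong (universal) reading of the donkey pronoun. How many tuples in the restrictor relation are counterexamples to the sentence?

"it" takes "a wreck" as antecedent — a donkey pronoun bound across the clause boundary.
Strong reading: for every (d,w) with located(d,w), photographed(d,w).
Restrictor pairs: (D1,W2) ✗  (D2,W5) ✓  (D3,W1) ✓  (D4,W1) ✗  (D4,W3) ✓  (D5,W1) ✓  (D5,W2) ✓  (D5,W4) ✓  (D5,W6) ✓  (D6,W2) ✓  (D6,W3) ✗  (D6,W4) ✓  (D7,W1) ✓  (D7,W2) ✓  (D7,W4) ✗
Counterexamples (restrictor pairs failing the scope): 4.

4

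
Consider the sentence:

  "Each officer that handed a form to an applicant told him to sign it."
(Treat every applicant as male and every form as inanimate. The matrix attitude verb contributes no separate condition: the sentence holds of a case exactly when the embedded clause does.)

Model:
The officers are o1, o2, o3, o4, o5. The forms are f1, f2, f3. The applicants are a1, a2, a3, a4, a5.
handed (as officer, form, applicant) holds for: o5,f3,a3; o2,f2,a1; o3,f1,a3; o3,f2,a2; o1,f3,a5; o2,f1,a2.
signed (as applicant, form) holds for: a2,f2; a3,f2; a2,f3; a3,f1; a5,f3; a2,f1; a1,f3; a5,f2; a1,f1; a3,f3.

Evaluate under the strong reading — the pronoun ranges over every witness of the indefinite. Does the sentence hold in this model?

False

"him" takes "an applicant" as antecedent and "it" takes "a form"; both are donkey pronouns co-varying with the restrictor.
Strong reading: for every (o,f,a) with handed(o,f,a), signed(a,f).
Restrictor triples: (o1,f3,a5)→signed(a5,f3) ✓  (o2,f1,a2)→signed(a2,f1) ✓  (o2,f2,a1)→signed(a1,f2) ✗  (o3,f1,a3)→signed(a3,f1) ✓  (o3,f2,a2)→signed(a2,f2) ✓  (o5,f3,a3)→signed(a3,f3) ✓
Counterexample: (o2,f2,a1) — signed(a1,f2) does not hold.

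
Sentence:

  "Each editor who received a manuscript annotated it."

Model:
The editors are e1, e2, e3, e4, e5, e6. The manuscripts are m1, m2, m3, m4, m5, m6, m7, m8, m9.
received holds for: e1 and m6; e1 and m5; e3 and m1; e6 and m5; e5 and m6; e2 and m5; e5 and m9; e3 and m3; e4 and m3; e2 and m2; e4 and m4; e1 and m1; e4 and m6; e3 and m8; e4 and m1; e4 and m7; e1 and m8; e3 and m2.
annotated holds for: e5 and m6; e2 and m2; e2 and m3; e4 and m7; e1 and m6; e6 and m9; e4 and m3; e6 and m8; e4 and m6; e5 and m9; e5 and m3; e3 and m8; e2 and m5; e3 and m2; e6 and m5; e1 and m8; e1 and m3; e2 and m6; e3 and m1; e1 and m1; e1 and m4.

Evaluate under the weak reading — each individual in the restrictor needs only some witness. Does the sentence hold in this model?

True

"it" takes "a manuscript" as antecedent — a donkey pronoun bound across the clause boundary.
Weak reading: every editor e with some received-manuscript has at least one received-manuscript m such that annotated(e,m).
Per editor: e1:✓  e2:✓  e3:✓  e4:✓  e5:✓  e6:✓
Every editor in the restrictor has a witness.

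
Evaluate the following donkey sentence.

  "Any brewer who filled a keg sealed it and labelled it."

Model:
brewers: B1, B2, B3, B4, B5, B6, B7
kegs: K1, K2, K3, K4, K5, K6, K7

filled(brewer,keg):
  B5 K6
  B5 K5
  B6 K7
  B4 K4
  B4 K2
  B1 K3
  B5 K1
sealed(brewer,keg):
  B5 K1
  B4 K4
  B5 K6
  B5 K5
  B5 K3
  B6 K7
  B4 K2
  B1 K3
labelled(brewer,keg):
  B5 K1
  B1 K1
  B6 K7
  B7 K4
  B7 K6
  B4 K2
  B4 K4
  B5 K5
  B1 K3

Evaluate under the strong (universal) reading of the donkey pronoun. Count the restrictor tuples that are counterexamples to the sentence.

"it" takes "a keg" as antecedent — a donkey pronoun bound across the clause boundary.
Strong reading: for every (b,k) with filled(b,k), sealed(b,k) ∧ labelled(b,k).
Restrictor pairs: (B1,K3) ✓  (B4,K2) ✓  (B4,K4) ✓  (B5,K1) ✓  (B5,K5) ✓  (B5,K6) ✗  (B6,K7) ✓
Counterexamples (restrictor pairs failing the scope): 1.

1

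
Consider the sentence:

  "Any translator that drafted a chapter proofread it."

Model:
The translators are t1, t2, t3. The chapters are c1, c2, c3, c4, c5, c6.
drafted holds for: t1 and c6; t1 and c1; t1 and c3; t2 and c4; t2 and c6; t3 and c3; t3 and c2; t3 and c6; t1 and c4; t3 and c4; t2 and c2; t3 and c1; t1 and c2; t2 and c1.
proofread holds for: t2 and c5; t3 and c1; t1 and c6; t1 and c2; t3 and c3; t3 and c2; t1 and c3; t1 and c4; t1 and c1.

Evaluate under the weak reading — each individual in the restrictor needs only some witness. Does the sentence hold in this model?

False

"it" takes "a chapter" as antecedent — a donkey pronoun bound across the clause boundary.
Weak reading: every translator t with some drafted-chapter has at least one drafted-chapter c such that proofread(t,c).
Per translator: t1:✓  t2:✗  t3:✓
t2 has no witness among its drafted-chapters.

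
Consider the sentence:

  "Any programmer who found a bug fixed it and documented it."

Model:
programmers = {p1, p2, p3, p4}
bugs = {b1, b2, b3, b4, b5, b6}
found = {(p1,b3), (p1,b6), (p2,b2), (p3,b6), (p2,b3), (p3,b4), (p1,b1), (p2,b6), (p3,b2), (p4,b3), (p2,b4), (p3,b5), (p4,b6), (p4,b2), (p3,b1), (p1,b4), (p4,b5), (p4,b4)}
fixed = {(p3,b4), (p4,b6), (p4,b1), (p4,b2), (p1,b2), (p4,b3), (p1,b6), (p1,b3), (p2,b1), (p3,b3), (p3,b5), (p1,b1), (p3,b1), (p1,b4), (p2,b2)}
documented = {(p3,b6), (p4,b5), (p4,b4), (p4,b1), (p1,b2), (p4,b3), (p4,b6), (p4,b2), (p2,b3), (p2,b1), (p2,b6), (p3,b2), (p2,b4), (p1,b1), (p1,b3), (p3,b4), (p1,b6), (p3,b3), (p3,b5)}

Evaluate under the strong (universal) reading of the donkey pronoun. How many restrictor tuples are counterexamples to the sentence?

"it" takes "a bug" as antecedent — a donkey pronoun bound across the clause boundary.
Strong reading: for every (p,b) with found(p,b), fixed(p,b) ∧ documented(p,b).
Restrictor pairs: (p1,b1) ✓  (p1,b3) ✓  (p1,b4) ✗  (p1,b6) ✓  (p2,b2) ✗  (p2,b3) ✗  (p2,b4) ✗  (p2,b6) ✗  (p3,b1) ✗  (p3,b2) ✗  (p3,b4) ✓  (p3,b5) ✓  (p3,b6) ✗  (p4,b2) ✓  (p4,b3) ✓  (p4,b4) ✗  (p4,b5) ✗  (p4,b6) ✓
Counterexamples (restrictor pairs failing the scope): 10.

10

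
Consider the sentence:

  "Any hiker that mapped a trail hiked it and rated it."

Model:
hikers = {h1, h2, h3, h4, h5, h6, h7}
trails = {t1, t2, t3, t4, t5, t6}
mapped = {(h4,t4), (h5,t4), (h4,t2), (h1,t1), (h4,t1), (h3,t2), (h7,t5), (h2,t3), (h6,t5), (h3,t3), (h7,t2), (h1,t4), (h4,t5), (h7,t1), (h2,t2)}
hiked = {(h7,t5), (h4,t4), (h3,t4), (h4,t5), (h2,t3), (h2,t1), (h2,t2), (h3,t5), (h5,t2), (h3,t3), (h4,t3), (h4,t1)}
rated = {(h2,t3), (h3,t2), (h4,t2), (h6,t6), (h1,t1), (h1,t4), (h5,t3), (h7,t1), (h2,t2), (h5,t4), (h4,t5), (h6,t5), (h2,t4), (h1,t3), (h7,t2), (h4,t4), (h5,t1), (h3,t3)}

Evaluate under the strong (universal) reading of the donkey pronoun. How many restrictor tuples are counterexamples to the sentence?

"it" takes "a trail" as antecedent — a donkey pronoun bound across the clause boundary.
Strong reading: for every (h,t) with mapped(h,t), hiked(h,t) ∧ rated(h,t).
Restrictor pairs: (h1,t1) ✗  (h1,t4) ✗  (h2,t2) ✓  (h2,t3) ✓  (h3,t2) ✗  (h3,t3) ✓  (h4,t1) ✗  (h4,t2) ✗  (h4,t4) ✓  (h4,t5) ✓  (h5,t4) ✗  (h6,t5) ✗  (h7,t1) ✗  (h7,t2) ✗  (h7,t5) ✗
Counterexamples (restrictor pairs failing the scope): 10.

10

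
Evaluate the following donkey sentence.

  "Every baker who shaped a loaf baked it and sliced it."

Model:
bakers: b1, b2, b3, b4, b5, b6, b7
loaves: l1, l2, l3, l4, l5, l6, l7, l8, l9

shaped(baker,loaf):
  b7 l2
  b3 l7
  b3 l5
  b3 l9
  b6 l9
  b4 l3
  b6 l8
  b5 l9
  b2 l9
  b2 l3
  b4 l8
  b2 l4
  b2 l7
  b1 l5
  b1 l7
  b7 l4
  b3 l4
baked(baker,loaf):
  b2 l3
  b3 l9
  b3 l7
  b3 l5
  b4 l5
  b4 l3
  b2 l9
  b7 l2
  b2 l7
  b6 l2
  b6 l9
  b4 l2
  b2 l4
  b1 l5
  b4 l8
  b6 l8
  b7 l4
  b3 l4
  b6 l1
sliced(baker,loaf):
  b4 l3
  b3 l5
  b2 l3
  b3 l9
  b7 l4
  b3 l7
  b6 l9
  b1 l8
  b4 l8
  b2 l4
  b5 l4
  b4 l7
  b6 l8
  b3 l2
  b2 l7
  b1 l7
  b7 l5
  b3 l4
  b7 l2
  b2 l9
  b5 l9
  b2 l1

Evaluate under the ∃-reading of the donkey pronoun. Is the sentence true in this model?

"it" takes "a loaf" as antecedent — a donkey pronoun bound across the clause boundary.
Weak reading: every baker b with some shaped-loaf has at least one shaped-loaf l such that baked(b,l) ∧ sliced(b,l).
Per baker: b1:✗  b2:✓  b3:✓  b4:✓  b5:✗  b6:✓  b7:✓
b1 has no witness among its shaped-loaves.

False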